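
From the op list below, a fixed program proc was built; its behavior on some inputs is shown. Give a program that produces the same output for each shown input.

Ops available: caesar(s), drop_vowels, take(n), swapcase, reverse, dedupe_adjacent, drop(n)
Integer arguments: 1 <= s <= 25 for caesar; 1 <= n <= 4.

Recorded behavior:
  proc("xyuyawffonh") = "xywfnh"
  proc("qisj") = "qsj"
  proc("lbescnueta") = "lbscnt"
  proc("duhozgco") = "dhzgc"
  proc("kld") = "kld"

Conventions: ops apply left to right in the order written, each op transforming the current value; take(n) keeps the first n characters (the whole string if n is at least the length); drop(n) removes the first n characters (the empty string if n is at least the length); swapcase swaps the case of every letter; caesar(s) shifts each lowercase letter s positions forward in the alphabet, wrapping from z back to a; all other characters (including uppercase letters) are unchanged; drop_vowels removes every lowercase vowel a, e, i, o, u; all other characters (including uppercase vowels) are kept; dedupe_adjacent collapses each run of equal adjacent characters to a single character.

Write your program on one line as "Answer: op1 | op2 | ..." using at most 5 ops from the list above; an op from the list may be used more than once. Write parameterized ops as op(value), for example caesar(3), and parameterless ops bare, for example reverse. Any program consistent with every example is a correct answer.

reverse | drop_vowels | reverse | dedupe_adjacent

Check, running the answer program on each example:
  "xyuyawffonh" -> "hnoffwayuyx" -> "hnffwyyx" -> "xyywffnh" -> "xywfnh"
  "qisj" -> "jsiq" -> "jsq" -> "qsj" -> "qsj"
  "lbescnueta" -> "ateuncsebl" -> "tncsbl" -> "lbscnt" -> "lbscnt"
  "duhozgco" -> "ocgzohud" -> "cgzhd" -> "dhzgc" -> "dhzgc"
  "kld" -> "dlk" -> "dlk" -> "kld" -> "kld"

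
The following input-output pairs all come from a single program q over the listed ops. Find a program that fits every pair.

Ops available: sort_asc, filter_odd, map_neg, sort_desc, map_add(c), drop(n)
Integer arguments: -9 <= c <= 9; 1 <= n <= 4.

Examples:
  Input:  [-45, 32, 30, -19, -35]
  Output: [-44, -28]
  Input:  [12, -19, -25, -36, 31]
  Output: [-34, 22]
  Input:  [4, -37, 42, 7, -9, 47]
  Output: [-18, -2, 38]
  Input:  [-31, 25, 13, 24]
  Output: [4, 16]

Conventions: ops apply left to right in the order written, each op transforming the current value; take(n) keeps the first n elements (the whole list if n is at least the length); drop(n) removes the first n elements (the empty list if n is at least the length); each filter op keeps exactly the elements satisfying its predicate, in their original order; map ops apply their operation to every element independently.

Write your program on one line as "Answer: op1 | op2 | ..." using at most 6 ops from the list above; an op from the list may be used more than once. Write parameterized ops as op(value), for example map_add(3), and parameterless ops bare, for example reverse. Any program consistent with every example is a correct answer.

filter_odd | drop(1) | map_neg | map_add(9) | map_neg | sort_asc

Check, running the answer program on each example:
  [-45, 32, 30, -19, -35] -> [-45, -19, -35] -> [-19, -35] -> [19, 35] -> [28, 44] -> [-28, -44] -> [-44, -28]
  [12, -19, -25, -36, 31] -> [-19, -25, 31] -> [-25, 31] -> [25, -31] -> [34, -22] -> [-34, 22] -> [-34, 22]
  [4, -37, 42, 7, -9, 47] -> [-37, 7, -9, 47] -> [7, -9, 47] -> [-7, 9, -47] -> [2, 18, -38] -> [-2, -18, 38] -> [-18, -2, 38]
  [-31, 25, 13, 24] -> [-31, 25, 13] -> [25, 13] -> [-25, -13] -> [-16, -4] -> [16, 4] -> [4, 16]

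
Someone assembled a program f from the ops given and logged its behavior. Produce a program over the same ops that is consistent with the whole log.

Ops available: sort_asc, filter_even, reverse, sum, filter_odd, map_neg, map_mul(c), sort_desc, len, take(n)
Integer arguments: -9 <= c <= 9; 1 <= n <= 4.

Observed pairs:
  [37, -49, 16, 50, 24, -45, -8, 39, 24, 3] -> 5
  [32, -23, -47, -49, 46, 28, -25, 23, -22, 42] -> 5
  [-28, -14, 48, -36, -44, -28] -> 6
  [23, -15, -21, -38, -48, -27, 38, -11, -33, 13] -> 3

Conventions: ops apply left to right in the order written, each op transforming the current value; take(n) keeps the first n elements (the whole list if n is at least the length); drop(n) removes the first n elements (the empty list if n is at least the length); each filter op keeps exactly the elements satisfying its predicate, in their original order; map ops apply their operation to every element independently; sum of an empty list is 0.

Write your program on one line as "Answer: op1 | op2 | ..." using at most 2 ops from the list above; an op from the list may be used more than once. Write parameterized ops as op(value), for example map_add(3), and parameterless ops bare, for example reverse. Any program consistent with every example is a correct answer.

filter_even | len

Check, running the answer program on each example:
  [37, -49, 16, 50, 24, -45, -8, 39, 24, 3] -> [16, 50, 24, -8, 24] -> 5
  [32, -23, -47, -49, 46, 28, -25, 23, -22, 42] -> [32, 46, 28, -22, 42] -> 5
  [-28, -14, 48, -36, -44, -28] -> [-28, -14, 48, -36, -44, -28] -> 6
  [23, -15, -21, -38, -48, -27, 38, -11, -33, 13] -> [-38, -48, 38] -> 3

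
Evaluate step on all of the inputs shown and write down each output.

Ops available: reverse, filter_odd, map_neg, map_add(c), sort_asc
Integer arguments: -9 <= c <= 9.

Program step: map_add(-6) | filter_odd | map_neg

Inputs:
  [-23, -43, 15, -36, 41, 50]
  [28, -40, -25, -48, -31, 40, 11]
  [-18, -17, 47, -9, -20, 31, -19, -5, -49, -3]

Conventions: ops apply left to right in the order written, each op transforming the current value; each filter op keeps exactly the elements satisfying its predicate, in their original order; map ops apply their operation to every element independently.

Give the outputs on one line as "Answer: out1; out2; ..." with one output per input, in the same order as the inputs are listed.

[29, 49, -9, -35]; [31, 37, -5]; [23, -41, 15, -25, 25, 11, 55, 9]

Execution, op by op:
  [-23, -43, 15, -36, 41, 50] -> [-29, -49, 9, -42, 35, 44] -> [-29, -49, 9, 35] -> [29, 49, -9, -35]
  [28, -40, -25, -48, -31, 40, 11] -> [22, -46, -31, -54, -37, 34, 5] -> [-31, -37, 5] -> [31, 37, -5]
  [-18, -17, 47, -9, -20, 31, -19, -5, -49, -3] -> [-24, -23, 41, -15, -26, 25, -25, -11, -55, -9] -> [-23, 41, -15, 25, -25, -11, -55, -9] -> [23, -41, 15, -25, 25, 11, 55, 9]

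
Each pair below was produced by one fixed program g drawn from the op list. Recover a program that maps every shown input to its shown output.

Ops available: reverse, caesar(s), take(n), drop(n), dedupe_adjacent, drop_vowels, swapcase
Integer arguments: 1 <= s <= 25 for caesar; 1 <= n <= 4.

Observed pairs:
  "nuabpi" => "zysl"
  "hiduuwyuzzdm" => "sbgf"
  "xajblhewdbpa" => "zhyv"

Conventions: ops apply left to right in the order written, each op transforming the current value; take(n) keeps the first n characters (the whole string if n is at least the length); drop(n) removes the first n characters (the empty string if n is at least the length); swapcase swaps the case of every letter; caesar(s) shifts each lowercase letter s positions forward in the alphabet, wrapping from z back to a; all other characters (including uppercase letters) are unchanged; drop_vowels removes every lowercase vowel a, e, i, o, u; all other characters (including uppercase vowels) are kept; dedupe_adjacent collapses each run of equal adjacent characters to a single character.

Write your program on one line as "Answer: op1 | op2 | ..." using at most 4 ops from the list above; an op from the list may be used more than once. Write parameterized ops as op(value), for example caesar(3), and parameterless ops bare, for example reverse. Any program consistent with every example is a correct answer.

caesar(24) | take(4) | reverse

Check, running the answer program on each example:
  "nuabpi" -> "lsyzng" -> "lsyz" -> "zysl"
  "hiduuwyuzzdm" -> "fgbssuwsxxbk" -> "fgbs" -> "sbgf"
  "xajblhewdbpa" -> "vyhzjfcubzny" -> "vyhz" -> "zhyv"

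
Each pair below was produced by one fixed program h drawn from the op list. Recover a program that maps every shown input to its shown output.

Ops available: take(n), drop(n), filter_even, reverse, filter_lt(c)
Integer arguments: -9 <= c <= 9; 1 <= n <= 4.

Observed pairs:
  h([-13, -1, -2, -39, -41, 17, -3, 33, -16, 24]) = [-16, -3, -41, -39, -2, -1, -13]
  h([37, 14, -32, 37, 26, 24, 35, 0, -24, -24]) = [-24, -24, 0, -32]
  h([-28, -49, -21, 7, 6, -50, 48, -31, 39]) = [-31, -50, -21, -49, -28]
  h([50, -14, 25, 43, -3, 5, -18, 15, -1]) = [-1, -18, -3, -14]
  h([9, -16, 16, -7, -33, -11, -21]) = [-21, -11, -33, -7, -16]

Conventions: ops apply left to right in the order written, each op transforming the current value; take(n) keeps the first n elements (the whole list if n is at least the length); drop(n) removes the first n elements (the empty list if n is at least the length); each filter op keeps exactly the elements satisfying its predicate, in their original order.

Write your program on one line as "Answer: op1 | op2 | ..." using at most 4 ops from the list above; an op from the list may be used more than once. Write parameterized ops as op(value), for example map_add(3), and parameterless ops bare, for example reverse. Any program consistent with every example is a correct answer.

filter_lt(6) | reverse | filter_lt(4)

Check, running the answer program on each example:
  [-13, -1, -2, -39, -41, 17, -3, 33, -16, 24] -> [-13, -1, -2, -39, -41, -3, -16] -> [-16, -3, -41, -39, -2, -1, -13] -> [-16, -3, -41, -39, -2, -1, -13]
  [37, 14, -32, 37, 26, 24, 35, 0, -24, -24] -> [-32, 0, -24, -24] -> [-24, -24, 0, -32] -> [-24, -24, 0, -32]
  [-28, -49, -21, 7, 6, -50, 48, -31, 39] -> [-28, -49, -21, -50, -31] -> [-31, -50, -21, -49, -28] -> [-31, -50, -21, -49, -28]
  [50, -14, 25, 43, -3, 5, -18, 15, -1] -> [-14, -3, 5, -18, -1] -> [-1, -18, 5, -3, -14] -> [-1, -18, -3, -14]
  [9, -16, 16, -7, -33, -11, -21] -> [-16, -7, -33, -11, -21] -> [-21, -11, -33, -7, -16] -> [-21, -11, -33, -7, -16]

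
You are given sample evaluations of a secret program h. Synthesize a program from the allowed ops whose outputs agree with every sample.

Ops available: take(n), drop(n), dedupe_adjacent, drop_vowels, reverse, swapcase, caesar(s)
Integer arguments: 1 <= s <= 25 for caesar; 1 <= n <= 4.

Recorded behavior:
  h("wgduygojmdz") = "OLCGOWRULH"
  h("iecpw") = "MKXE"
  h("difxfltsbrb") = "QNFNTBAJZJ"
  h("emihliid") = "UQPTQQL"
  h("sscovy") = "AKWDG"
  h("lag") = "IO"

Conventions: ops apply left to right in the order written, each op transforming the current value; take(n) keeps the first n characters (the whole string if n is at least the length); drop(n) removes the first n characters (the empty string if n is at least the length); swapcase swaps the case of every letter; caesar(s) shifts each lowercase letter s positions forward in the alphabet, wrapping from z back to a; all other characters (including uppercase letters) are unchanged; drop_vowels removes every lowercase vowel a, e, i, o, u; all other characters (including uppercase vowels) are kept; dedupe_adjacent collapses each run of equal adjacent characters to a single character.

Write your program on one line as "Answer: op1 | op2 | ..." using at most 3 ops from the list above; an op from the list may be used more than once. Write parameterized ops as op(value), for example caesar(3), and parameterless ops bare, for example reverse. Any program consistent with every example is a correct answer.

caesar(8) | drop(1) | swapcase

Check, running the answer program on each example:
  "wgduygojmdz" -> "eolcgowrulh" -> "olcgowrulh" -> "OLCGOWRULH"
  "iecpw" -> "qmkxe" -> "mkxe" -> "MKXE"
  "difxfltsbrb" -> "lqnfntbajzj" -> "qnfntbajzj" -> "QNFNTBAJZJ"
  "emihliid" -> "muqptqql" -> "uqptqql" -> "UQPTQQL"
  "sscovy" -> "aakwdg" -> "akwdg" -> "AKWDG"
  "lag" -> "tio" -> "io" -> "IO"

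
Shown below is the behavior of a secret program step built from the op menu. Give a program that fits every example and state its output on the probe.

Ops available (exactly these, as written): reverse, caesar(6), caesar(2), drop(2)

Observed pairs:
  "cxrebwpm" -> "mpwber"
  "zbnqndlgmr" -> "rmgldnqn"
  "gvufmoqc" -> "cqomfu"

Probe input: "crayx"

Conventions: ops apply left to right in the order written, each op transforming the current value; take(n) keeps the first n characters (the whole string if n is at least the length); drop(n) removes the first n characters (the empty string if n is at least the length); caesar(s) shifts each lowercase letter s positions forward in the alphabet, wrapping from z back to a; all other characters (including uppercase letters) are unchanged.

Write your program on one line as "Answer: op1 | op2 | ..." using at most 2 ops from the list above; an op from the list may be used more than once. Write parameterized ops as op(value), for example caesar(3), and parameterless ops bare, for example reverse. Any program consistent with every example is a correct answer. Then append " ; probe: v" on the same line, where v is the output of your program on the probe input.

drop(2) | reverse ; probe: "xya"

Check, running the answer program on each example:
  "cxrebwpm" -> "rebwpm" -> "mpwber"
  "zbnqndlgmr" -> "nqndlgmr" -> "rmgldnqn"
  "gvufmoqc" -> "ufmoqc" -> "cqomfu"
  probe: "crayx" -> "ayx" -> "xya"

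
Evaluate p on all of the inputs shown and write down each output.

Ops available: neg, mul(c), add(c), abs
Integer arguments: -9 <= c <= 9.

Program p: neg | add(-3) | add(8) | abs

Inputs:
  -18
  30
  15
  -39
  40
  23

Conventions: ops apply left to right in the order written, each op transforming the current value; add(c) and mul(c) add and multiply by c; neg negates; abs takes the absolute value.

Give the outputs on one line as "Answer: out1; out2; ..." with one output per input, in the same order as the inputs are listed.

Execution, op by op:
  -18 -> 18 -> 15 -> 23 -> 23
  30 -> -30 -> -33 -> -25 -> 25
  15 -> -15 -> -18 -> -10 -> 10
  -39 -> 39 -> 36 -> 44 -> 44
  40 -> -40 -> -43 -> -35 -> 35
  23 -> -23 -> -26 -> -18 -> 18

23; 25; 10; 44; 35; 18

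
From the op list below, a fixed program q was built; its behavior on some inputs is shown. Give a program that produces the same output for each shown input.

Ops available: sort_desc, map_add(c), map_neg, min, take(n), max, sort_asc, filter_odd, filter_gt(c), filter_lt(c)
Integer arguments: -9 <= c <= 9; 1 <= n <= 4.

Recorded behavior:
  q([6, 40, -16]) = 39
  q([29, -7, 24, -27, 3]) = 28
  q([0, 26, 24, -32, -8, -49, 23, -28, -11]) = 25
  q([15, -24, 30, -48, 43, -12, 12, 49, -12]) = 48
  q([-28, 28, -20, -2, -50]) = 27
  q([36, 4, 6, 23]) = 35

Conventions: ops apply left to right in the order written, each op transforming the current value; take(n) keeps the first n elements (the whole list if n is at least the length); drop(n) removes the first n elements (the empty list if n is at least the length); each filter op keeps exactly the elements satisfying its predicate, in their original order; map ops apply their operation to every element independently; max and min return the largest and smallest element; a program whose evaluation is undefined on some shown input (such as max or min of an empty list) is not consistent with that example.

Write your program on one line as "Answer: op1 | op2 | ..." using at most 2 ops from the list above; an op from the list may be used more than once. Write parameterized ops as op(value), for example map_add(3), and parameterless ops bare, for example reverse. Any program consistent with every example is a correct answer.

map_add(-1) | max

Check, running the answer program on each example:
  [6, 40, -16] -> [5, 39, -17] -> 39
  [29, -7, 24, -27, 3] -> [28, -8, 23, -28, 2] -> 28
  [0, 26, 24, -32, -8, -49, 23, -28, -11] -> [-1, 25, 23, -33, -9, -50, 22, -29, -12] -> 25
  [15, -24, 30, -48, 43, -12, 12, 49, -12] -> [14, -25, 29, -49, 42, -13, 11, 48, -13] -> 48
  [-28, 28, -20, -2, -50] -> [-29, 27, -21, -3, -51] -> 27
  [36, 4, 6, 23] -> [35, 3, 5, 22] -> 35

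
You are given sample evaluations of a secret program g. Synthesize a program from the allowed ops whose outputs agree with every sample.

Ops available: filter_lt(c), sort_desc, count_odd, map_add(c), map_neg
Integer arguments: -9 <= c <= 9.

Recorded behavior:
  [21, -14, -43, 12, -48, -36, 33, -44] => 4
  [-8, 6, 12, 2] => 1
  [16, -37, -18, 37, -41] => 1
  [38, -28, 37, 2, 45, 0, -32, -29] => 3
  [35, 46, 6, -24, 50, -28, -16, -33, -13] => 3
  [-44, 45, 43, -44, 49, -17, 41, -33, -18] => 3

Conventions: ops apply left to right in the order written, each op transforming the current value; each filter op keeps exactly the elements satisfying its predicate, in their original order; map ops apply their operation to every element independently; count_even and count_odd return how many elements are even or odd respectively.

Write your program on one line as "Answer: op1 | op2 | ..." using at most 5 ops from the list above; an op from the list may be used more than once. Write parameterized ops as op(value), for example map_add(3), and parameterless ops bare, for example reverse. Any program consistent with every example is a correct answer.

map_add(6) | filter_lt(8) | map_neg | map_add(1) | count_odd

Check, running the answer program on each example:
  [21, -14, -43, 12, -48, -36, 33, -44] -> [27, -8, -37, 18, -42, -30, 39, -38] -> [-8, -37, -42, -30, -38] -> [8, 37, 42, 30, 38] -> [9, 38, 43, 31, 39] -> 4
  [-8, 6, 12, 2] -> [-2, 12, 18, 8] -> [-2] -> [2] -> [3] -> 1
  [16, -37, -18, 37, -41] -> [22, -31, -12, 43, -35] -> [-31, -12, -35] -> [31, 12, 35] -> [32, 13, 36] -> 1
  [38, -28, 37, 2, 45, 0, -32, -29] -> [44, -22, 43, 8, 51, 6, -26, -23] -> [-22, 6, -26, -23] -> [22, -6, 26, 23] -> [23, -5, 27, 24] -> 3
  [35, 46, 6, -24, 50, -28, -16, -33, -13] -> [41, 52, 12, -18, 56, -22, -10, -27, -7] -> [-18, -22, -10, -27, -7] -> [18, 22, 10, 27, 7] -> [19, 23, 11, 28, 8] -> 3
  [-44, 45, 43, -44, 49, -17, 41, -33, -18] -> [-38, 51, 49, -38, 55, -11, 47, -27, -12] -> [-38, -38, -11, -27, -12] -> [38, 38, 11, 27, 12] -> [39, 39, 12, 28, 13] -> 3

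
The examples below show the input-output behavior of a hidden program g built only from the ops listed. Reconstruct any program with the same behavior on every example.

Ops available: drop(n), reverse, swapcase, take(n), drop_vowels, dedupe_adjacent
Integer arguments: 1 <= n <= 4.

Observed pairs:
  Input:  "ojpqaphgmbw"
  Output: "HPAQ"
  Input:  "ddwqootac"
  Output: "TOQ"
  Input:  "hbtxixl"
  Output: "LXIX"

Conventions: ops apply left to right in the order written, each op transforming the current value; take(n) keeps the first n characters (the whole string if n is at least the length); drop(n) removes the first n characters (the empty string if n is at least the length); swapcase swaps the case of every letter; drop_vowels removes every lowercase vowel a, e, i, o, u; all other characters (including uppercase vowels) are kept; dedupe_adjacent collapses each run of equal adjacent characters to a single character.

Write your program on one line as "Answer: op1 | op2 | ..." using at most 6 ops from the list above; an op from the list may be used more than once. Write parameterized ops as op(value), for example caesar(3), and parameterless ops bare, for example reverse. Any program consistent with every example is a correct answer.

drop(3) | take(4) | swapcase | dedupe_adjacent | reverse

Check, running the answer program on each example:
  "ojpqaphgmbw" -> "qaphgmbw" -> "qaph" -> "QAPH" -> "QAPH" -> "HPAQ"
  "ddwqootac" -> "qootac" -> "qoot" -> "QOOT" -> "QOT" -> "TOQ"
  "hbtxixl" -> "xixl" -> "xixl" -> "XIXL" -> "XIXL" -> "LXIX"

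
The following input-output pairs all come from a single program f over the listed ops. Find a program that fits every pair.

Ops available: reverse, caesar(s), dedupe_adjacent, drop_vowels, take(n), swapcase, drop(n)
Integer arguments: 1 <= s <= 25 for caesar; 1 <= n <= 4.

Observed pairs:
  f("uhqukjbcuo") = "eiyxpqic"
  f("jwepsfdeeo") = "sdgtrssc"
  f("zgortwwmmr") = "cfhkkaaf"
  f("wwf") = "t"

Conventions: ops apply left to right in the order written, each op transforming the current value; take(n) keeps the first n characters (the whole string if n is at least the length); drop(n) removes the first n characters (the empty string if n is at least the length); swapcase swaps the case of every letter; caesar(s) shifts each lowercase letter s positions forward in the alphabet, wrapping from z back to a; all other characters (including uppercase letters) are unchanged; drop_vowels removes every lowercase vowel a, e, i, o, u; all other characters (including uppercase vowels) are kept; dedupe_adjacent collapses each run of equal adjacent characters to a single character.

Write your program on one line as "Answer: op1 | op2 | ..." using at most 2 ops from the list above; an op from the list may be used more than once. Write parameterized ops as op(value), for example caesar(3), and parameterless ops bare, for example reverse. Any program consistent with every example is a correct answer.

drop(2) | caesar(14)

Check, running the answer program on each example:
  "uhqukjbcuo" -> "qukjbcuo" -> "eiyxpqic"
  "jwepsfdeeo" -> "epsfdeeo" -> "sdgtrssc"
  "zgortwwmmr" -> "ortwwmmr" -> "cfhkkaaf"
  "wwf" -> "f" -> "t"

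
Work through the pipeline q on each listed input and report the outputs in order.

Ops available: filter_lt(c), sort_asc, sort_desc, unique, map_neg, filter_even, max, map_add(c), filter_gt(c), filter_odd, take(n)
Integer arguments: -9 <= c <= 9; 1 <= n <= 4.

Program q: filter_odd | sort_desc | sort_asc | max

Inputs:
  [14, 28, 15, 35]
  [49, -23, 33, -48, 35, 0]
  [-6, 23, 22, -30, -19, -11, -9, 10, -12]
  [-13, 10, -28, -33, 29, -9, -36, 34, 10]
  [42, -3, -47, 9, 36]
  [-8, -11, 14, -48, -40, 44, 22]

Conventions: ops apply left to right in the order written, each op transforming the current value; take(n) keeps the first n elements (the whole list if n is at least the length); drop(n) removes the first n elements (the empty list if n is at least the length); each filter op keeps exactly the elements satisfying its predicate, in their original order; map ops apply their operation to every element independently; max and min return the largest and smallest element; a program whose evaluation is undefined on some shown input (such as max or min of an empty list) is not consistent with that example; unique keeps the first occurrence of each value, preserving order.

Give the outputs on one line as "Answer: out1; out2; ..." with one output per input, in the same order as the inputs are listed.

Execution, op by op:
  [14, 28, 15, 35] -> [15, 35] -> [35, 15] -> [15, 35] -> 35
  [49, -23, 33, -48, 35, 0] -> [49, -23, 33, 35] -> [49, 35, 33, -23] -> [-23, 33, 35, 49] -> 49
  [-6, 23, 22, -30, -19, -11, -9, 10, -12] -> [23, -19, -11, -9] -> [23, -9, -11, -19] -> [-19, -11, -9, 23] -> 23
  [-13, 10, -28, -33, 29, -9, -36, 34, 10] -> [-13, -33, 29, -9] -> [29, -9, -13, -33] -> [-33, -13, -9, 29] -> 29
  [42, -3, -47, 9, 36] -> [-3, -47, 9] -> [9, -3, -47] -> [-47, -3, 9] -> 9
  [-8, -11, 14, -48, -40, 44, 22] -> [-11] -> [-11] -> [-11] -> -11

35; 49; 23; 29; 9; -11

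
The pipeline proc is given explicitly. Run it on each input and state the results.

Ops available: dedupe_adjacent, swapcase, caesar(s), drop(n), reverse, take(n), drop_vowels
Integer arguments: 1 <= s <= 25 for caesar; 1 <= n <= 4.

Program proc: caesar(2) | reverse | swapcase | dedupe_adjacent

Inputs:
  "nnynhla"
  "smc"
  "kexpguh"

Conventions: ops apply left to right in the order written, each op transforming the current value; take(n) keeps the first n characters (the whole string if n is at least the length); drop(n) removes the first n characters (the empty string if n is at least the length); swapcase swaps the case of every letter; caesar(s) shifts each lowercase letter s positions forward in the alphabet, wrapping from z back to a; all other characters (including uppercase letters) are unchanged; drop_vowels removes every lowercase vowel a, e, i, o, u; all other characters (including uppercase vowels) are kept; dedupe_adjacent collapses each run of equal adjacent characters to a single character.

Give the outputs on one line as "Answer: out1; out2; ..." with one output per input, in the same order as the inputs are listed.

Execution, op by op:
  "nnynhla" -> "ppapjnc" -> "cnjpapp" -> "CNJPAPP" -> "CNJPAP"
  "smc" -> "uoe" -> "eou" -> "EOU" -> "EOU"
  "kexpguh" -> "mgzriwj" -> "jwirzgm" -> "JWIRZGM" -> "JWIRZGM"

"CNJPAP"; "EOU"; "JWIRZGM"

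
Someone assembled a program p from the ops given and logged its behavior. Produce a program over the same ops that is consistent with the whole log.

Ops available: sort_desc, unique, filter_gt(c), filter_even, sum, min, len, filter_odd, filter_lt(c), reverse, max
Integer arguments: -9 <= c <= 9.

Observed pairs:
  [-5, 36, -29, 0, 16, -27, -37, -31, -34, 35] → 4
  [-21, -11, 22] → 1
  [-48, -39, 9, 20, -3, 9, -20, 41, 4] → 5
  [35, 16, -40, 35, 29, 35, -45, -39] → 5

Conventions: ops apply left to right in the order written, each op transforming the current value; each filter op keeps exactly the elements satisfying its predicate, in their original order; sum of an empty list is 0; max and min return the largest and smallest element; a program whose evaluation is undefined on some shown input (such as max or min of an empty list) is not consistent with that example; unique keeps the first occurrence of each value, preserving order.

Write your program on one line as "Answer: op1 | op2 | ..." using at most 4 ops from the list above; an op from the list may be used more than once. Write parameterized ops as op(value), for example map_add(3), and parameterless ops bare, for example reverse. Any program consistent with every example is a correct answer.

reverse | filter_gt(-1) | len

Check, running the answer program on each example:
  [-5, 36, -29, 0, 16, -27, -37, -31, -34, 35] -> [35, -34, -31, -37, -27, 16, 0, -29, 36, -5] -> [35, 16, 0, 36] -> 4
  [-21, -11, 22] -> [22, -11, -21] -> [22] -> 1
  [-48, -39, 9, 20, -3, 9, -20, 41, 4] -> [4, 41, -20, 9, -3, 20, 9, -39, -48] -> [4, 41, 9, 20, 9] -> 5
  [35, 16, -40, 35, 29, 35, -45, -39] -> [-39, -45, 35, 29, 35, -40, 16, 35] -> [35, 29, 35, 16, 35] -> 5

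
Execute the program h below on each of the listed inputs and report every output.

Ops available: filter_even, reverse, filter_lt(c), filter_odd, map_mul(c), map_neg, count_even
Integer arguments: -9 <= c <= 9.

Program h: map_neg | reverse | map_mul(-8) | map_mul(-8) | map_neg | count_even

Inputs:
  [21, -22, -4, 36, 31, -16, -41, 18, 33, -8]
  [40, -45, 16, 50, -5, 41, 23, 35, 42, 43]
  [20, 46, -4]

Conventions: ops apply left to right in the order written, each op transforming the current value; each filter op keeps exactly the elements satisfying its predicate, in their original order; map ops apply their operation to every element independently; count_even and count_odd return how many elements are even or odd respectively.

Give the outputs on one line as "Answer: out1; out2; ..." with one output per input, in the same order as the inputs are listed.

10; 10; 3

Execution, op by op:
  [21, -22, -4, 36, 31, -16, -41, 18, 33, -8] -> [-21, 22, 4, -36, -31, 16, 41, -18, -33, 8] -> [8, -33, -18, 41, 16, -31, -36, 4, 22, -21] -> [-64, 264, 144, -328, -128, 248, 288, -32, -176, 168] -> [512, -2112, -1152, 2624, 1024, -1984, -2304, 256, 1408, -1344] -> [-512, 2112, 1152, -2624, -1024, 1984, 2304, -256, -1408, 1344] -> 10
  [40, -45, 16, 50, -5, 41, 23, 35, 42, 43] -> [-40, 45, -16, -50, 5, -41, -23, -35, -42, -43] -> [-43, -42, -35, -23, -41, 5, -50, -16, 45, -40] -> [344, 336, 280, 184, 328, -40, 400, 128, -360, 320] -> [-2752, -2688, -2240, -1472, -2624, 320, -3200, -1024, 2880, -2560] -> [2752, 2688, 2240, 1472, 2624, -320, 3200, 1024, -2880, 2560] -> 10
  [20, 46, -4] -> [-20, -46, 4] -> [4, -46, -20] -> [-32, 368, 160] -> [256, -2944, -1280] -> [-256, 2944, 1280] -> 3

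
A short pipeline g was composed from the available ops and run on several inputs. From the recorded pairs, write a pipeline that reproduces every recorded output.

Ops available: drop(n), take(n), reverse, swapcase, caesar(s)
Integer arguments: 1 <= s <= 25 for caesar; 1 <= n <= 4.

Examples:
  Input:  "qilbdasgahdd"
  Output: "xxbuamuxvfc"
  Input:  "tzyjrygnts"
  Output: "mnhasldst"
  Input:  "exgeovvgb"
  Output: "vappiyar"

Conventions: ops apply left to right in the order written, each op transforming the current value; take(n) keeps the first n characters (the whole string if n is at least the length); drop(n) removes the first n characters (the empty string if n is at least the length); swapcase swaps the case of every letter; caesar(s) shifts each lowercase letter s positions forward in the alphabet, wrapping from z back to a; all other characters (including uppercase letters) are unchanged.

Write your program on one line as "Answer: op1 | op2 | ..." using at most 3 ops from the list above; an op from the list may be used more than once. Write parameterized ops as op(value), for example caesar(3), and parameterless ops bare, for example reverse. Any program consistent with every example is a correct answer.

drop(1) | caesar(20) | reverse

Check, running the answer program on each example:
  "qilbdasgahdd" -> "ilbdasgahdd" -> "cfvxumaubxx" -> "xxbuamuxvfc"
  "tzyjrygnts" -> "zyjrygnts" -> "tsdlsahnm" -> "mnhasldst"
  "exgeovvgb" -> "xgeovvgb" -> "rayippav" -> "vappiyar"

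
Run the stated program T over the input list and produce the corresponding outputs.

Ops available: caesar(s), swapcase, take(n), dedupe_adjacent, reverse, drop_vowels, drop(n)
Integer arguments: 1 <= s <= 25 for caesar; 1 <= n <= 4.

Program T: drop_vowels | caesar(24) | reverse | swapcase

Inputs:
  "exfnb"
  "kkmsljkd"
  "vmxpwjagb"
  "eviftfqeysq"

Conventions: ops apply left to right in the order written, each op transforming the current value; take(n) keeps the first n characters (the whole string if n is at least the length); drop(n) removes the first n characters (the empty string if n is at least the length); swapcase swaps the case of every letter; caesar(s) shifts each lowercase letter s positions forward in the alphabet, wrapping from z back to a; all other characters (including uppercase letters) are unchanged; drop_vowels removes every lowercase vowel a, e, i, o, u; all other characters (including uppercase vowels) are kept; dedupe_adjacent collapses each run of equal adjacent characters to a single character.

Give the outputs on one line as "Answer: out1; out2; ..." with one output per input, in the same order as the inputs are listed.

"ZLDV"; "BIHJQKII"; "ZEHUNVKT"; "OQWODRDT"

Execution, op by op:
  "exfnb" -> "xfnb" -> "vdlz" -> "zldv" -> "ZLDV"
  "kkmsljkd" -> "kkmsljkd" -> "iikqjhib" -> "bihjqkii" -> "BIHJQKII"
  "vmxpwjagb" -> "vmxpwjgb" -> "tkvnuhez" -> "zehunvkt" -> "ZEHUNVKT"
  "eviftfqeysq" -> "vftfqysq" -> "tdrdowqo" -> "oqwodrdt" -> "OQWODRDT"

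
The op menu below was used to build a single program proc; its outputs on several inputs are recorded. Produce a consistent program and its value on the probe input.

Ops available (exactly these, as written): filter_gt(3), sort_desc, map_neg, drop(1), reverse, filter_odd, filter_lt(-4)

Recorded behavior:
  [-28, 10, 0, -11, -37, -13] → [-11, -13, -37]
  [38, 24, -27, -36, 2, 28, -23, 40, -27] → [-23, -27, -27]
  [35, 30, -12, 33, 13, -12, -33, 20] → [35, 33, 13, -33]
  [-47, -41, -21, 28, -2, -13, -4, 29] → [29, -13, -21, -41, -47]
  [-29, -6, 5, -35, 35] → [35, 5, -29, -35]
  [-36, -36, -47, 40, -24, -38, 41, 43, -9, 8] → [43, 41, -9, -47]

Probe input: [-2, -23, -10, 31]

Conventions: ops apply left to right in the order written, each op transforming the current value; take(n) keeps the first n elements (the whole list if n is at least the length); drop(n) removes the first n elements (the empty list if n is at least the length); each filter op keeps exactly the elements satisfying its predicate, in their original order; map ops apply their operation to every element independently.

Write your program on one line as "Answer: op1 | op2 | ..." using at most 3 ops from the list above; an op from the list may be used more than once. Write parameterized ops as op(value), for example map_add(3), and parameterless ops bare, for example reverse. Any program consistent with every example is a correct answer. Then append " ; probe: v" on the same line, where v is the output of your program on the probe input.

filter_odd | reverse | sort_desc ; probe: [31, -23]

Check, running the answer program on each example:
  [-28, 10, 0, -11, -37, -13] -> [-11, -37, -13] -> [-13, -37, -11] -> [-11, -13, -37]
  [38, 24, -27, -36, 2, 28, -23, 40, -27] -> [-27, -23, -27] -> [-27, -23, -27] -> [-23, -27, -27]
  [35, 30, -12, 33, 13, -12, -33, 20] -> [35, 33, 13, -33] -> [-33, 13, 33, 35] -> [35, 33, 13, -33]
  [-47, -41, -21, 28, -2, -13, -4, 29] -> [-47, -41, -21, -13, 29] -> [29, -13, -21, -41, -47] -> [29, -13, -21, -41, -47]
  [-29, -6, 5, -35, 35] -> [-29, 5, -35, 35] -> [35, -35, 5, -29] -> [35, 5, -29, -35]
  [-36, -36, -47, 40, -24, -38, 41, 43, -9, 8] -> [-47, 41, 43, -9] -> [-9, 43, 41, -47] -> [43, 41, -9, -47]
  probe: [-2, -23, -10, 31] -> [-23, 31] -> [31, -23] -> [31, -23]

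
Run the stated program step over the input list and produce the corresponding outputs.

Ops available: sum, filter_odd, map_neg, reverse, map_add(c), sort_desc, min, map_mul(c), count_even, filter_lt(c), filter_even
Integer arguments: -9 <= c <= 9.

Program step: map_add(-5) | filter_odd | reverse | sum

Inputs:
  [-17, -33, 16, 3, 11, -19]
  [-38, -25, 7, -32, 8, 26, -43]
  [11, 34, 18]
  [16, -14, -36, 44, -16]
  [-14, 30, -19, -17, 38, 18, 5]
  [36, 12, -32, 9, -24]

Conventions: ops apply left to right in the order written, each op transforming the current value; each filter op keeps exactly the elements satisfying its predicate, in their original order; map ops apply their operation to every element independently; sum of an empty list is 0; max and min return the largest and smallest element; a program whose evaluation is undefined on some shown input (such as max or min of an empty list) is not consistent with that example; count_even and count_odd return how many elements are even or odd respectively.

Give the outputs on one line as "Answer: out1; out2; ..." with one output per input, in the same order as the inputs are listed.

Execution, op by op:
  [-17, -33, 16, 3, 11, -19] -> [-22, -38, 11, -2, 6, -24] -> [11] -> [11] -> 11
  [-38, -25, 7, -32, 8, 26, -43] -> [-43, -30, 2, -37, 3, 21, -48] -> [-43, -37, 3, 21] -> [21, 3, -37, -43] -> -56
  [11, 34, 18] -> [6, 29, 13] -> [29, 13] -> [13, 29] -> 42
  [16, -14, -36, 44, -16] -> [11, -19, -41, 39, -21] -> [11, -19, -41, 39, -21] -> [-21, 39, -41, -19, 11] -> -31
  [-14, 30, -19, -17, 38, 18, 5] -> [-19, 25, -24, -22, 33, 13, 0] -> [-19, 25, 33, 13] -> [13, 33, 25, -19] -> 52
  [36, 12, -32, 9, -24] -> [31, 7, -37, 4, -29] -> [31, 7, -37, -29] -> [-29, -37, 7, 31] -> -28

11; -56; 42; -31; 52; -28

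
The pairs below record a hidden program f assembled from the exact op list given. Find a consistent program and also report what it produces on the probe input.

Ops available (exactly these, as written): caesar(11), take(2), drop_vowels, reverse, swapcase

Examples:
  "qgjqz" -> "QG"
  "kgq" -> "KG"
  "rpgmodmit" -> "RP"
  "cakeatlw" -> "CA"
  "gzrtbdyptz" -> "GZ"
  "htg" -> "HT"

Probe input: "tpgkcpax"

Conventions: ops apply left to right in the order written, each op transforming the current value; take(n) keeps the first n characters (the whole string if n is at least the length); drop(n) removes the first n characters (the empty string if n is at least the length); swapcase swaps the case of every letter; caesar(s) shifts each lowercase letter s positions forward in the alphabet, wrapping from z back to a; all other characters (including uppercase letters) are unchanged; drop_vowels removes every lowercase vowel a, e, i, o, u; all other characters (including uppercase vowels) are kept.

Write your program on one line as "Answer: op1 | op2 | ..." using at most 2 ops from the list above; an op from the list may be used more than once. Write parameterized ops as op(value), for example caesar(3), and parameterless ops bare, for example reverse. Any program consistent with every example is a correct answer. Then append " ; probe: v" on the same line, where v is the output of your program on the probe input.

swapcase | take(2) ; probe: "TP"

Check, running the answer program on each example:
  "qgjqz" -> "QGJQZ" -> "QG"
  "kgq" -> "KGQ" -> "KG"
  "rpgmodmit" -> "RPGMODMIT" -> "RP"
  "cakeatlw" -> "CAKEATLW" -> "CA"
  "gzrtbdyptz" -> "GZRTBDYPTZ" -> "GZ"
  "htg" -> "HTG" -> "HT"
  probe: "tpgkcpax" -> "TPGKCPAX" -> "TP"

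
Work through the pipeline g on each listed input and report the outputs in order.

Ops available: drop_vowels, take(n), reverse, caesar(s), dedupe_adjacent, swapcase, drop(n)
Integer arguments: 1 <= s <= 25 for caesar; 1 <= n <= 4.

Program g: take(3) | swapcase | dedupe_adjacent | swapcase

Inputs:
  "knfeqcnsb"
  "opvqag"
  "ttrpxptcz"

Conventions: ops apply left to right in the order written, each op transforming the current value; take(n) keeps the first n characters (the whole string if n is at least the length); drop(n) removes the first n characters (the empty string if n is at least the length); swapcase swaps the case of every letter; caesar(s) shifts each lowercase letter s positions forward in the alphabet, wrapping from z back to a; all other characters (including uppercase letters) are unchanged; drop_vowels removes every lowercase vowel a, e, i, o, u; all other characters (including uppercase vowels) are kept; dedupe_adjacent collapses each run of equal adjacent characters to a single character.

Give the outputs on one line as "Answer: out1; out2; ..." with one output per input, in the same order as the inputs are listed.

Execution, op by op:
  "knfeqcnsb" -> "knf" -> "KNF" -> "KNF" -> "knf"
  "opvqag" -> "opv" -> "OPV" -> "OPV" -> "opv"
  "ttrpxptcz" -> "ttr" -> "TTR" -> "TR" -> "tr"

"knf"; "opv"; "tr"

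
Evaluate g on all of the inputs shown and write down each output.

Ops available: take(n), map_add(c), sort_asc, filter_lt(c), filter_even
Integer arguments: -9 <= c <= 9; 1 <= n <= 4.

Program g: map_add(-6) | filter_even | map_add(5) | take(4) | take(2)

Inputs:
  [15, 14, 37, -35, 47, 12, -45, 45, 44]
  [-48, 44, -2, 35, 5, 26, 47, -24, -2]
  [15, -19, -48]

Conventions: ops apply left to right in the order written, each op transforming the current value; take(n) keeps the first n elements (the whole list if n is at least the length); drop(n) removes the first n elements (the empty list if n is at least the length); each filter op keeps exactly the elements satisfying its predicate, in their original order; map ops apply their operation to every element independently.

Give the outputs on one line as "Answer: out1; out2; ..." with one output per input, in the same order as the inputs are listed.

[13, 11]; [-49, 43]; [-49]

Execution, op by op:
  [15, 14, 37, -35, 47, 12, -45, 45, 44] -> [9, 8, 31, -41, 41, 6, -51, 39, 38] -> [8, 6, 38] -> [13, 11, 43] -> [13, 11, 43] -> [13, 11]
  [-48, 44, -2, 35, 5, 26, 47, -24, -2] -> [-54, 38, -8, 29, -1, 20, 41, -30, -8] -> [-54, 38, -8, 20, -30, -8] -> [-49, 43, -3, 25, -25, -3] -> [-49, 43, -3, 25] -> [-49, 43]
  [15, -19, -48] -> [9, -25, -54] -> [-54] -> [-49] -> [-49] -> [-49]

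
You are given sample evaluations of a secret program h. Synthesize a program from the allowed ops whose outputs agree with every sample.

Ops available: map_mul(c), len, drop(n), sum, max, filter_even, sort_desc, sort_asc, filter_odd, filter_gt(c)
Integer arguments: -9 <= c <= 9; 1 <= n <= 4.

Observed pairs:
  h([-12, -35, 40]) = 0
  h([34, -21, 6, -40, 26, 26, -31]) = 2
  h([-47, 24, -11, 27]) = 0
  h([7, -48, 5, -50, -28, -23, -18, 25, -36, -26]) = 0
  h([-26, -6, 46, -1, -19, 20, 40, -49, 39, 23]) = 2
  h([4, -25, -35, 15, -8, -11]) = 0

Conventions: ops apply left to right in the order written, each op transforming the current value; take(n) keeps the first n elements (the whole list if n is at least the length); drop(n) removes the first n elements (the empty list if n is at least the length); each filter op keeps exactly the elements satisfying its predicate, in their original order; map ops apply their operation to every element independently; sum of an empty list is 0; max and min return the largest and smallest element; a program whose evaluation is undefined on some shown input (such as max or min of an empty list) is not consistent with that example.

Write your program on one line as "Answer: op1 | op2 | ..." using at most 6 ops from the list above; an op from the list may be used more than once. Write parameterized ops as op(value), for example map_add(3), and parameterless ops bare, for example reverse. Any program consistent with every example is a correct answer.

filter_gt(8) | filter_even | drop(1) | map_mul(-9) | map_mul(-7) | len

Check, running the answer program on each example:
  [-12, -35, 40] -> [40] -> [40] -> [] -> [] -> [] -> 0
  [34, -21, 6, -40, 26, 26, -31] -> [34, 26, 26] -> [34, 26, 26] -> [26, 26] -> [-234, -234] -> [1638, 1638] -> 2
  [-47, 24, -11, 27] -> [24, 27] -> [24] -> [] -> [] -> [] -> 0
  [7, -48, 5, -50, -28, -23, -18, 25, -36, -26] -> [25] -> [] -> [] -> [] -> [] -> 0
  [-26, -6, 46, -1, -19, 20, 40, -49, 39, 23] -> [46, 20, 40, 39, 23] -> [46, 20, 40] -> [20, 40] -> [-180, -360] -> [1260, 2520] -> 2
  [4, -25, -35, 15, -8, -11] -> [15] -> [] -> [] -> [] -> [] -> 0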